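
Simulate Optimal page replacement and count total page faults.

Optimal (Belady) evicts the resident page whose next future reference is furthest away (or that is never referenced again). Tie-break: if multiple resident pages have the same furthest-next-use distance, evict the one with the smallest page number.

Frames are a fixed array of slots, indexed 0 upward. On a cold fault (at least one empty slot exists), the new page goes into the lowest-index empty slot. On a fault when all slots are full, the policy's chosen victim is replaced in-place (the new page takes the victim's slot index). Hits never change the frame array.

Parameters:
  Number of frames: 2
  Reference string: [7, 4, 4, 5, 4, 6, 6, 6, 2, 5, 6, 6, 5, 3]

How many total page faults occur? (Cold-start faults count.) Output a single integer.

Answer: 7

Derivation:
Step 0: ref 7 → FAULT, frames=[7,-]
Step 1: ref 4 → FAULT, frames=[7,4]
Step 2: ref 4 → HIT, frames=[7,4]
Step 3: ref 5 → FAULT (evict 7), frames=[5,4]
Step 4: ref 4 → HIT, frames=[5,4]
Step 5: ref 6 → FAULT (evict 4), frames=[5,6]
Step 6: ref 6 → HIT, frames=[5,6]
Step 7: ref 6 → HIT, frames=[5,6]
Step 8: ref 2 → FAULT (evict 6), frames=[5,2]
Step 9: ref 5 → HIT, frames=[5,2]
Step 10: ref 6 → FAULT (evict 2), frames=[5,6]
Step 11: ref 6 → HIT, frames=[5,6]
Step 12: ref 5 → HIT, frames=[5,6]
Step 13: ref 3 → FAULT (evict 5), frames=[3,6]
Total faults: 7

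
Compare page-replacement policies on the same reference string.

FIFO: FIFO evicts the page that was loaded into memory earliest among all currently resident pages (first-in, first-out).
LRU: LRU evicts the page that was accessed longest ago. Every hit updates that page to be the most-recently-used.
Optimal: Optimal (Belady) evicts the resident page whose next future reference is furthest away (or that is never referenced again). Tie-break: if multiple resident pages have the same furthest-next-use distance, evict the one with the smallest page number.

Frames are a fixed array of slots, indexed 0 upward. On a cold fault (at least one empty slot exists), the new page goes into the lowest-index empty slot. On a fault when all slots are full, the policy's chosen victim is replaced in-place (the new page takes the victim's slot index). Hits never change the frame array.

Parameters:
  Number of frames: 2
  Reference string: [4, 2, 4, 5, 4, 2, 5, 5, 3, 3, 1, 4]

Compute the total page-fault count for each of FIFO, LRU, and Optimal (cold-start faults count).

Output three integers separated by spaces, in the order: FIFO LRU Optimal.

Answer: 9 8 7

Derivation:
--- FIFO ---
  step 0: ref 4 -> FAULT, frames=[4,-] (faults so far: 1)
  step 1: ref 2 -> FAULT, frames=[4,2] (faults so far: 2)
  step 2: ref 4 -> HIT, frames=[4,2] (faults so far: 2)
  step 3: ref 5 -> FAULT, evict 4, frames=[5,2] (faults so far: 3)
  step 4: ref 4 -> FAULT, evict 2, frames=[5,4] (faults so far: 4)
  step 5: ref 2 -> FAULT, evict 5, frames=[2,4] (faults so far: 5)
  step 6: ref 5 -> FAULT, evict 4, frames=[2,5] (faults so far: 6)
  step 7: ref 5 -> HIT, frames=[2,5] (faults so far: 6)
  step 8: ref 3 -> FAULT, evict 2, frames=[3,5] (faults so far: 7)
  step 9: ref 3 -> HIT, frames=[3,5] (faults so far: 7)
  step 10: ref 1 -> FAULT, evict 5, frames=[3,1] (faults so far: 8)
  step 11: ref 4 -> FAULT, evict 3, frames=[4,1] (faults so far: 9)
  FIFO total faults: 9
--- LRU ---
  step 0: ref 4 -> FAULT, frames=[4,-] (faults so far: 1)
  step 1: ref 2 -> FAULT, frames=[4,2] (faults so far: 2)
  step 2: ref 4 -> HIT, frames=[4,2] (faults so far: 2)
  step 3: ref 5 -> FAULT, evict 2, frames=[4,5] (faults so far: 3)
  step 4: ref 4 -> HIT, frames=[4,5] (faults so far: 3)
  step 5: ref 2 -> FAULT, evict 5, frames=[4,2] (faults so far: 4)
  step 6: ref 5 -> FAULT, evict 4, frames=[5,2] (faults so far: 5)
  step 7: ref 5 -> HIT, frames=[5,2] (faults so far: 5)
  step 8: ref 3 -> FAULT, evict 2, frames=[5,3] (faults so far: 6)
  step 9: ref 3 -> HIT, frames=[5,3] (faults so far: 6)
  step 10: ref 1 -> FAULT, evict 5, frames=[1,3] (faults so far: 7)
  step 11: ref 4 -> FAULT, evict 3, frames=[1,4] (faults so far: 8)
  LRU total faults: 8
--- Optimal ---
  step 0: ref 4 -> FAULT, frames=[4,-] (faults so far: 1)
  step 1: ref 2 -> FAULT, frames=[4,2] (faults so far: 2)
  step 2: ref 4 -> HIT, frames=[4,2] (faults so far: 2)
  step 3: ref 5 -> FAULT, evict 2, frames=[4,5] (faults so far: 3)
  step 4: ref 4 -> HIT, frames=[4,5] (faults so far: 3)
  step 5: ref 2 -> FAULT, evict 4, frames=[2,5] (faults so far: 4)
  step 6: ref 5 -> HIT, frames=[2,5] (faults so far: 4)
  step 7: ref 5 -> HIT, frames=[2,5] (faults so far: 4)
  step 8: ref 3 -> FAULT, evict 2, frames=[3,5] (faults so far: 5)
  step 9: ref 3 -> HIT, frames=[3,5] (faults so far: 5)
  step 10: ref 1 -> FAULT, evict 3, frames=[1,5] (faults so far: 6)
  step 11: ref 4 -> FAULT, evict 1, frames=[4,5] (faults so far: 7)
  Optimal total faults: 7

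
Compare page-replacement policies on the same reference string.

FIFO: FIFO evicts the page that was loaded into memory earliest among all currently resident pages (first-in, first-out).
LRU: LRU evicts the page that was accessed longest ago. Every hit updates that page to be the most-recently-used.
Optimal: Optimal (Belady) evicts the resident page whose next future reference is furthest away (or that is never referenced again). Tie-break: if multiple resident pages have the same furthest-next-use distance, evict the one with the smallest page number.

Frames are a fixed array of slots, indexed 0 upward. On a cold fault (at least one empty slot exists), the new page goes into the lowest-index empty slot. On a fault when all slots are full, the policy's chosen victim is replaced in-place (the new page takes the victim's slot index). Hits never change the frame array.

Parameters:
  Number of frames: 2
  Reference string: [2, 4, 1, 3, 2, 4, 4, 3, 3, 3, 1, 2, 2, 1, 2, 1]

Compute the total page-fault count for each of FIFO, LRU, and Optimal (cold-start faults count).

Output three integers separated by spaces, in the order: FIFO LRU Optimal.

Answer: 9 9 7

Derivation:
--- FIFO ---
  step 0: ref 2 -> FAULT, frames=[2,-] (faults so far: 1)
  step 1: ref 4 -> FAULT, frames=[2,4] (faults so far: 2)
  step 2: ref 1 -> FAULT, evict 2, frames=[1,4] (faults so far: 3)
  step 3: ref 3 -> FAULT, evict 4, frames=[1,3] (faults so far: 4)
  step 4: ref 2 -> FAULT, evict 1, frames=[2,3] (faults so far: 5)
  step 5: ref 4 -> FAULT, evict 3, frames=[2,4] (faults so far: 6)
  step 6: ref 4 -> HIT, frames=[2,4] (faults so far: 6)
  step 7: ref 3 -> FAULT, evict 2, frames=[3,4] (faults so far: 7)
  step 8: ref 3 -> HIT, frames=[3,4] (faults so far: 7)
  step 9: ref 3 -> HIT, frames=[3,4] (faults so far: 7)
  step 10: ref 1 -> FAULT, evict 4, frames=[3,1] (faults so far: 8)
  step 11: ref 2 -> FAULT, evict 3, frames=[2,1] (faults so far: 9)
  step 12: ref 2 -> HIT, frames=[2,1] (faults so far: 9)
  step 13: ref 1 -> HIT, frames=[2,1] (faults so far: 9)
  step 14: ref 2 -> HIT, frames=[2,1] (faults so far: 9)
  step 15: ref 1 -> HIT, frames=[2,1] (faults so far: 9)
  FIFO total faults: 9
--- LRU ---
  step 0: ref 2 -> FAULT, frames=[2,-] (faults so far: 1)
  step 1: ref 4 -> FAULT, frames=[2,4] (faults so far: 2)
  step 2: ref 1 -> FAULT, evict 2, frames=[1,4] (faults so far: 3)
  step 3: ref 3 -> FAULT, evict 4, frames=[1,3] (faults so far: 4)
  step 4: ref 2 -> FAULT, evict 1, frames=[2,3] (faults so far: 5)
  step 5: ref 4 -> FAULT, evict 3, frames=[2,4] (faults so far: 6)
  step 6: ref 4 -> HIT, frames=[2,4] (faults so far: 6)
  step 7: ref 3 -> FAULT, evict 2, frames=[3,4] (faults so far: 7)
  step 8: ref 3 -> HIT, frames=[3,4] (faults so far: 7)
  step 9: ref 3 -> HIT, frames=[3,4] (faults so far: 7)
  step 10: ref 1 -> FAULT, evict 4, frames=[3,1] (faults so far: 8)
  step 11: ref 2 -> FAULT, evict 3, frames=[2,1] (faults so far: 9)
  step 12: ref 2 -> HIT, frames=[2,1] (faults so far: 9)
  step 13: ref 1 -> HIT, frames=[2,1] (faults so far: 9)
  step 14: ref 2 -> HIT, frames=[2,1] (faults so far: 9)
  step 15: ref 1 -> HIT, frames=[2,1] (faults so far: 9)
  LRU total faults: 9
--- Optimal ---
  step 0: ref 2 -> FAULT, frames=[2,-] (faults so far: 1)
  step 1: ref 4 -> FAULT, frames=[2,4] (faults so far: 2)
  step 2: ref 1 -> FAULT, evict 4, frames=[2,1] (faults so far: 3)
  step 3: ref 3 -> FAULT, evict 1, frames=[2,3] (faults so far: 4)
  step 4: ref 2 -> HIT, frames=[2,3] (faults so far: 4)
  step 5: ref 4 -> FAULT, evict 2, frames=[4,3] (faults so far: 5)
  step 6: ref 4 -> HIT, frames=[4,3] (faults so far: 5)
  step 7: ref 3 -> HIT, frames=[4,3] (faults so far: 5)
  step 8: ref 3 -> HIT, frames=[4,3] (faults so far: 5)
  step 9: ref 3 -> HIT, frames=[4,3] (faults so far: 5)
  step 10: ref 1 -> FAULT, evict 3, frames=[4,1] (faults so far: 6)
  step 11: ref 2 -> FAULT, evict 4, frames=[2,1] (faults so far: 7)
  step 12: ref 2 -> HIT, frames=[2,1] (faults so far: 7)
  step 13: ref 1 -> HIT, frames=[2,1] (faults so far: 7)
  step 14: ref 2 -> HIT, frames=[2,1] (faults so far: 7)
  step 15: ref 1 -> HIT, frames=[2,1] (faults so far: 7)
  Optimal total faults: 7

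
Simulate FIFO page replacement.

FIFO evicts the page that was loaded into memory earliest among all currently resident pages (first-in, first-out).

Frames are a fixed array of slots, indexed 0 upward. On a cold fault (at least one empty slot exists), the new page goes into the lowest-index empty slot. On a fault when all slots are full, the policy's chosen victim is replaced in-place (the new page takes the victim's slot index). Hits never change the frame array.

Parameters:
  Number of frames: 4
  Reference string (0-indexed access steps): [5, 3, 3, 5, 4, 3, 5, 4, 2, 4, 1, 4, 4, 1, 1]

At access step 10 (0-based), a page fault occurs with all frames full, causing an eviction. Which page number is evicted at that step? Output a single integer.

Step 0: ref 5 -> FAULT, frames=[5,-,-,-]
Step 1: ref 3 -> FAULT, frames=[5,3,-,-]
Step 2: ref 3 -> HIT, frames=[5,3,-,-]
Step 3: ref 5 -> HIT, frames=[5,3,-,-]
Step 4: ref 4 -> FAULT, frames=[5,3,4,-]
Step 5: ref 3 -> HIT, frames=[5,3,4,-]
Step 6: ref 5 -> HIT, frames=[5,3,4,-]
Step 7: ref 4 -> HIT, frames=[5,3,4,-]
Step 8: ref 2 -> FAULT, frames=[5,3,4,2]
Step 9: ref 4 -> HIT, frames=[5,3,4,2]
Step 10: ref 1 -> FAULT, evict 5, frames=[1,3,4,2]
At step 10: evicted page 5

Answer: 5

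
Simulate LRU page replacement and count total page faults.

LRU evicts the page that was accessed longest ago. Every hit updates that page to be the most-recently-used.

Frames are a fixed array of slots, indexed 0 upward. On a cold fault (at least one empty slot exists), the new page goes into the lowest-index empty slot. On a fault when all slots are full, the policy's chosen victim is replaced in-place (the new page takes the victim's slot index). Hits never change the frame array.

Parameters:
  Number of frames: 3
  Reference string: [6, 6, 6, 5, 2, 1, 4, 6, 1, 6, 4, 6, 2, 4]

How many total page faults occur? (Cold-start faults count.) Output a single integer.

Answer: 7

Derivation:
Step 0: ref 6 → FAULT, frames=[6,-,-]
Step 1: ref 6 → HIT, frames=[6,-,-]
Step 2: ref 6 → HIT, frames=[6,-,-]
Step 3: ref 5 → FAULT, frames=[6,5,-]
Step 4: ref 2 → FAULT, frames=[6,5,2]
Step 5: ref 1 → FAULT (evict 6), frames=[1,5,2]
Step 6: ref 4 → FAULT (evict 5), frames=[1,4,2]
Step 7: ref 6 → FAULT (evict 2), frames=[1,4,6]
Step 8: ref 1 → HIT, frames=[1,4,6]
Step 9: ref 6 → HIT, frames=[1,4,6]
Step 10: ref 4 → HIT, frames=[1,4,6]
Step 11: ref 6 → HIT, frames=[1,4,6]
Step 12: ref 2 → FAULT (evict 1), frames=[2,4,6]
Step 13: ref 4 → HIT, frames=[2,4,6]
Total faults: 7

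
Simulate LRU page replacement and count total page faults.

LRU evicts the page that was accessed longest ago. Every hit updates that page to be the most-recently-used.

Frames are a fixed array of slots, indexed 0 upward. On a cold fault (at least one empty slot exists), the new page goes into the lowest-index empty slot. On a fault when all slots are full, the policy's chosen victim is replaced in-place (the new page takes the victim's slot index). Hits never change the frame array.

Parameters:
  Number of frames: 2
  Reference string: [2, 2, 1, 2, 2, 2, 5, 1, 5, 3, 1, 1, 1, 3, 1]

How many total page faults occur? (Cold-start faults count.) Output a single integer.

Answer: 6

Derivation:
Step 0: ref 2 → FAULT, frames=[2,-]
Step 1: ref 2 → HIT, frames=[2,-]
Step 2: ref 1 → FAULT, frames=[2,1]
Step 3: ref 2 → HIT, frames=[2,1]
Step 4: ref 2 → HIT, frames=[2,1]
Step 5: ref 2 → HIT, frames=[2,1]
Step 6: ref 5 → FAULT (evict 1), frames=[2,5]
Step 7: ref 1 → FAULT (evict 2), frames=[1,5]
Step 8: ref 5 → HIT, frames=[1,5]
Step 9: ref 3 → FAULT (evict 1), frames=[3,5]
Step 10: ref 1 → FAULT (evict 5), frames=[3,1]
Step 11: ref 1 → HIT, frames=[3,1]
Step 12: ref 1 → HIT, frames=[3,1]
Step 13: ref 3 → HIT, frames=[3,1]
Step 14: ref 1 → HIT, frames=[3,1]
Total faults: 6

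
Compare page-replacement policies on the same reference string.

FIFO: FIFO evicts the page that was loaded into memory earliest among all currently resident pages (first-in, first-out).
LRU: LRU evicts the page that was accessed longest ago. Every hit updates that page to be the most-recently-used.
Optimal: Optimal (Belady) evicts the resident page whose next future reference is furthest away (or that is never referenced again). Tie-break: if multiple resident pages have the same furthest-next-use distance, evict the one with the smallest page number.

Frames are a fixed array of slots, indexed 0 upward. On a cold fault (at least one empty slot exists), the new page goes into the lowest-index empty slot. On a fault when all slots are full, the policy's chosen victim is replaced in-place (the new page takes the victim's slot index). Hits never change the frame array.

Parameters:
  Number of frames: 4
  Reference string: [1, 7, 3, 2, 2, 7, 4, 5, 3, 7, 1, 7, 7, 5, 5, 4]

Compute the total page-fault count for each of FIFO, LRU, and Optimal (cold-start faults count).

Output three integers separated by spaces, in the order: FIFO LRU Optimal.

Answer: 8 9 7

Derivation:
--- FIFO ---
  step 0: ref 1 -> FAULT, frames=[1,-,-,-] (faults so far: 1)
  step 1: ref 7 -> FAULT, frames=[1,7,-,-] (faults so far: 2)
  step 2: ref 3 -> FAULT, frames=[1,7,3,-] (faults so far: 3)
  step 3: ref 2 -> FAULT, frames=[1,7,3,2] (faults so far: 4)
  step 4: ref 2 -> HIT, frames=[1,7,3,2] (faults so far: 4)
  step 5: ref 7 -> HIT, frames=[1,7,3,2] (faults so far: 4)
  step 6: ref 4 -> FAULT, evict 1, frames=[4,7,3,2] (faults so far: 5)
  step 7: ref 5 -> FAULT, evict 7, frames=[4,5,3,2] (faults so far: 6)
  step 8: ref 3 -> HIT, frames=[4,5,3,2] (faults so far: 6)
  step 9: ref 7 -> FAULT, evict 3, frames=[4,5,7,2] (faults so far: 7)
  step 10: ref 1 -> FAULT, evict 2, frames=[4,5,7,1] (faults so far: 8)
  step 11: ref 7 -> HIT, frames=[4,5,7,1] (faults so far: 8)
  step 12: ref 7 -> HIT, frames=[4,5,7,1] (faults so far: 8)
  step 13: ref 5 -> HIT, frames=[4,5,7,1] (faults so far: 8)
  step 14: ref 5 -> HIT, frames=[4,5,7,1] (faults so far: 8)
  step 15: ref 4 -> HIT, frames=[4,5,7,1] (faults so far: 8)
  FIFO total faults: 8
--- LRU ---
  step 0: ref 1 -> FAULT, frames=[1,-,-,-] (faults so far: 1)
  step 1: ref 7 -> FAULT, frames=[1,7,-,-] (faults so far: 2)
  step 2: ref 3 -> FAULT, frames=[1,7,3,-] (faults so far: 3)
  step 3: ref 2 -> FAULT, frames=[1,7,3,2] (faults so far: 4)
  step 4: ref 2 -> HIT, frames=[1,7,3,2] (faults so far: 4)
  step 5: ref 7 -> HIT, frames=[1,7,3,2] (faults so far: 4)
  step 6: ref 4 -> FAULT, evict 1, frames=[4,7,3,2] (faults so far: 5)
  step 7: ref 5 -> FAULT, evict 3, frames=[4,7,5,2] (faults so far: 6)
  step 8: ref 3 -> FAULT, evict 2, frames=[4,7,5,3] (faults so far: 7)
  step 9: ref 7 -> HIT, frames=[4,7,5,3] (faults so far: 7)
  step 10: ref 1 -> FAULT, evict 4, frames=[1,7,5,3] (faults so far: 8)
  step 11: ref 7 -> HIT, frames=[1,7,5,3] (faults so far: 8)
  step 12: ref 7 -> HIT, frames=[1,7,5,3] (faults so far: 8)
  step 13: ref 5 -> HIT, frames=[1,7,5,3] (faults so far: 8)
  step 14: ref 5 -> HIT, frames=[1,7,5,3] (faults so far: 8)
  step 15: ref 4 -> FAULT, evict 3, frames=[1,7,5,4] (faults so far: 9)
  LRU total faults: 9
--- Optimal ---
  step 0: ref 1 -> FAULT, frames=[1,-,-,-] (faults so far: 1)
  step 1: ref 7 -> FAULT, frames=[1,7,-,-] (faults so far: 2)
  step 2: ref 3 -> FAULT, frames=[1,7,3,-] (faults so far: 3)
  step 3: ref 2 -> FAULT, frames=[1,7,3,2] (faults so far: 4)
  step 4: ref 2 -> HIT, frames=[1,7,3,2] (faults so far: 4)
  step 5: ref 7 -> HIT, frames=[1,7,3,2] (faults so far: 4)
  step 6: ref 4 -> FAULT, evict 2, frames=[1,7,3,4] (faults so far: 5)
  step 7: ref 5 -> FAULT, evict 4, frames=[1,7,3,5] (faults so far: 6)
  step 8: ref 3 -> HIT, frames=[1,7,3,5] (faults so far: 6)
  step 9: ref 7 -> HIT, frames=[1,7,3,5] (faults so far: 6)
  step 10: ref 1 -> HIT, frames=[1,7,3,5] (faults so far: 6)
  step 11: ref 7 -> HIT, frames=[1,7,3,5] (faults so far: 6)
  step 12: ref 7 -> HIT, frames=[1,7,3,5] (faults so far: 6)
  step 13: ref 5 -> HIT, frames=[1,7,3,5] (faults so far: 6)
  step 14: ref 5 -> HIT, frames=[1,7,3,5] (faults so far: 6)
  step 15: ref 4 -> FAULT, evict 1, frames=[4,7,3,5] (faults so far: 7)
  Optimal total faults: 7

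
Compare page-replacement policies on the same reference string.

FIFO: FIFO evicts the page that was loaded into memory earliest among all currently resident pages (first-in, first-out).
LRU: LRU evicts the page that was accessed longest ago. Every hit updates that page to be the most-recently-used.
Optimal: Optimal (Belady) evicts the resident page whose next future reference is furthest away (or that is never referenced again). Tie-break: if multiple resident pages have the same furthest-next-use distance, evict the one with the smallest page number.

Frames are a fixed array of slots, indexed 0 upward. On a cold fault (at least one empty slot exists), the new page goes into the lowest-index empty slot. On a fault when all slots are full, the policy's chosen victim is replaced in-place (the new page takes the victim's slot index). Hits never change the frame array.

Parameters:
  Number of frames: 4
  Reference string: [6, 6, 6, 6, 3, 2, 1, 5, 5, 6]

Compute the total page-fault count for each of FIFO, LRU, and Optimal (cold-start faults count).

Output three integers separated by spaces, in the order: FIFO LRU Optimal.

Answer: 6 6 5

Derivation:
--- FIFO ---
  step 0: ref 6 -> FAULT, frames=[6,-,-,-] (faults so far: 1)
  step 1: ref 6 -> HIT, frames=[6,-,-,-] (faults so far: 1)
  step 2: ref 6 -> HIT, frames=[6,-,-,-] (faults so far: 1)
  step 3: ref 6 -> HIT, frames=[6,-,-,-] (faults so far: 1)
  step 4: ref 3 -> FAULT, frames=[6,3,-,-] (faults so far: 2)
  step 5: ref 2 -> FAULT, frames=[6,3,2,-] (faults so far: 3)
  step 6: ref 1 -> FAULT, frames=[6,3,2,1] (faults so far: 4)
  step 7: ref 5 -> FAULT, evict 6, frames=[5,3,2,1] (faults so far: 5)
  step 8: ref 5 -> HIT, frames=[5,3,2,1] (faults so far: 5)
  step 9: ref 6 -> FAULT, evict 3, frames=[5,6,2,1] (faults so far: 6)
  FIFO total faults: 6
--- LRU ---
  step 0: ref 6 -> FAULT, frames=[6,-,-,-] (faults so far: 1)
  step 1: ref 6 -> HIT, frames=[6,-,-,-] (faults so far: 1)
  step 2: ref 6 -> HIT, frames=[6,-,-,-] (faults so far: 1)
  step 3: ref 6 -> HIT, frames=[6,-,-,-] (faults so far: 1)
  step 4: ref 3 -> FAULT, frames=[6,3,-,-] (faults so far: 2)
  step 5: ref 2 -> FAULT, frames=[6,3,2,-] (faults so far: 3)
  step 6: ref 1 -> FAULT, frames=[6,3,2,1] (faults so far: 4)
  step 7: ref 5 -> FAULT, evict 6, frames=[5,3,2,1] (faults so far: 5)
  step 8: ref 5 -> HIT, frames=[5,3,2,1] (faults so far: 5)
  step 9: ref 6 -> FAULT, evict 3, frames=[5,6,2,1] (faults so far: 6)
  LRU total faults: 6
--- Optimal ---
  step 0: ref 6 -> FAULT, frames=[6,-,-,-] (faults so far: 1)
  step 1: ref 6 -> HIT, frames=[6,-,-,-] (faults so far: 1)
  step 2: ref 6 -> HIT, frames=[6,-,-,-] (faults so far: 1)
  step 3: ref 6 -> HIT, frames=[6,-,-,-] (faults so far: 1)
  step 4: ref 3 -> FAULT, frames=[6,3,-,-] (faults so far: 2)
  step 5: ref 2 -> FAULT, frames=[6,3,2,-] (faults so far: 3)
  step 6: ref 1 -> FAULT, frames=[6,3,2,1] (faults so far: 4)
  step 7: ref 5 -> FAULT, evict 1, frames=[6,3,2,5] (faults so far: 5)
  step 8: ref 5 -> HIT, frames=[6,3,2,5] (faults so far: 5)
  step 9: ref 6 -> HIT, frames=[6,3,2,5] (faults so far: 5)
  Optimal total faults: 5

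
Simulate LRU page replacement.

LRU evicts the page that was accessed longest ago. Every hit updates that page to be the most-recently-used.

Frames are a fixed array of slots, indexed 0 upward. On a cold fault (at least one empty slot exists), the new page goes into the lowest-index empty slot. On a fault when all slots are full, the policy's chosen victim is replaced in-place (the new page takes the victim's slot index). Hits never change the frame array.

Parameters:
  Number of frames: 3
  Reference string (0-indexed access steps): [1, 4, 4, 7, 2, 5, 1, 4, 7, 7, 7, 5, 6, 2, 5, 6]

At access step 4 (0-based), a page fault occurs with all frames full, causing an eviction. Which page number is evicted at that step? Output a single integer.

Answer: 1

Derivation:
Step 0: ref 1 -> FAULT, frames=[1,-,-]
Step 1: ref 4 -> FAULT, frames=[1,4,-]
Step 2: ref 4 -> HIT, frames=[1,4,-]
Step 3: ref 7 -> FAULT, frames=[1,4,7]
Step 4: ref 2 -> FAULT, evict 1, frames=[2,4,7]
At step 4: evicted page 1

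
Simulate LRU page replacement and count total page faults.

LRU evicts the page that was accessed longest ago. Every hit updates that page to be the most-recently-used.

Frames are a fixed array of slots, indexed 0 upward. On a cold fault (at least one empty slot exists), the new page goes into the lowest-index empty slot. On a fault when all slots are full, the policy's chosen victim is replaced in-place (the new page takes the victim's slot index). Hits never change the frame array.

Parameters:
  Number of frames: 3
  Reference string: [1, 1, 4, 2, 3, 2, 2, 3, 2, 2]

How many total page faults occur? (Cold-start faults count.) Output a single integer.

Step 0: ref 1 → FAULT, frames=[1,-,-]
Step 1: ref 1 → HIT, frames=[1,-,-]
Step 2: ref 4 → FAULT, frames=[1,4,-]
Step 3: ref 2 → FAULT, frames=[1,4,2]
Step 4: ref 3 → FAULT (evict 1), frames=[3,4,2]
Step 5: ref 2 → HIT, frames=[3,4,2]
Step 6: ref 2 → HIT, frames=[3,4,2]
Step 7: ref 3 → HIT, frames=[3,4,2]
Step 8: ref 2 → HIT, frames=[3,4,2]
Step 9: ref 2 → HIT, frames=[3,4,2]
Total faults: 4

Answer: 4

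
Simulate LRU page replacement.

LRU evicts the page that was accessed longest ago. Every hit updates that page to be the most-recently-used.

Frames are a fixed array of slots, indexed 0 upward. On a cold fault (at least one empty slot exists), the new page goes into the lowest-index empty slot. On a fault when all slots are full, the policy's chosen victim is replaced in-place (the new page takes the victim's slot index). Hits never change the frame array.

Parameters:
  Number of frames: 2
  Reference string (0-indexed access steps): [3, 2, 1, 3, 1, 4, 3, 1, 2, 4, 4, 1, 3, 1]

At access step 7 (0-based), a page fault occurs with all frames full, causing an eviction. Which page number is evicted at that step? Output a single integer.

Step 0: ref 3 -> FAULT, frames=[3,-]
Step 1: ref 2 -> FAULT, frames=[3,2]
Step 2: ref 1 -> FAULT, evict 3, frames=[1,2]
Step 3: ref 3 -> FAULT, evict 2, frames=[1,3]
Step 4: ref 1 -> HIT, frames=[1,3]
Step 5: ref 4 -> FAULT, evict 3, frames=[1,4]
Step 6: ref 3 -> FAULT, evict 1, frames=[3,4]
Step 7: ref 1 -> FAULT, evict 4, frames=[3,1]
At step 7: evicted page 4

Answer: 4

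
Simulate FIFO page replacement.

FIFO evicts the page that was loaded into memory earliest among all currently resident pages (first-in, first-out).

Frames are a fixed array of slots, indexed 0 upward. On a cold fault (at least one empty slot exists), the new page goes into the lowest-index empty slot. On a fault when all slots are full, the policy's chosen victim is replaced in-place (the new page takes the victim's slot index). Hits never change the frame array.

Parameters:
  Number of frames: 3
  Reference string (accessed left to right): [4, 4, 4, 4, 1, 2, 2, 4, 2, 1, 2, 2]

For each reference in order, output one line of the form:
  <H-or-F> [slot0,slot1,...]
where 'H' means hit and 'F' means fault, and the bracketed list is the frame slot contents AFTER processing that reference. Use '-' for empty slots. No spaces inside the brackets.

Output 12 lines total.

F [4,-,-]
H [4,-,-]
H [4,-,-]
H [4,-,-]
F [4,1,-]
F [4,1,2]
H [4,1,2]
H [4,1,2]
H [4,1,2]
H [4,1,2]
H [4,1,2]
H [4,1,2]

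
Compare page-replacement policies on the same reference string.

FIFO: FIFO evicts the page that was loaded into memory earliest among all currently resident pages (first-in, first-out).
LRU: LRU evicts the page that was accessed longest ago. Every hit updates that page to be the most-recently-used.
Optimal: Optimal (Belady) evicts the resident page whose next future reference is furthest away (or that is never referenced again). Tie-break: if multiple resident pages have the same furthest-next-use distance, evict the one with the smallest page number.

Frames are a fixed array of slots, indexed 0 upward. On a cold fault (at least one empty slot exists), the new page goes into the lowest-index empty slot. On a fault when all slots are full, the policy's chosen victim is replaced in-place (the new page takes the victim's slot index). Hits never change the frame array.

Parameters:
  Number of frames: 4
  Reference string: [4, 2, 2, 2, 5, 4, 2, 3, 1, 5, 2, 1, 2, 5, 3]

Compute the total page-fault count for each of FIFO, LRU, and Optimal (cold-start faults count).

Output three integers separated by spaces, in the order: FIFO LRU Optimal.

--- FIFO ---
  step 0: ref 4 -> FAULT, frames=[4,-,-,-] (faults so far: 1)
  step 1: ref 2 -> FAULT, frames=[4,2,-,-] (faults so far: 2)
  step 2: ref 2 -> HIT, frames=[4,2,-,-] (faults so far: 2)
  step 3: ref 2 -> HIT, frames=[4,2,-,-] (faults so far: 2)
  step 4: ref 5 -> FAULT, frames=[4,2,5,-] (faults so far: 3)
  step 5: ref 4 -> HIT, frames=[4,2,5,-] (faults so far: 3)
  step 6: ref 2 -> HIT, frames=[4,2,5,-] (faults so far: 3)
  step 7: ref 3 -> FAULT, frames=[4,2,5,3] (faults so far: 4)
  step 8: ref 1 -> FAULT, evict 4, frames=[1,2,5,3] (faults so far: 5)
  step 9: ref 5 -> HIT, frames=[1,2,5,3] (faults so far: 5)
  step 10: ref 2 -> HIT, frames=[1,2,5,3] (faults so far: 5)
  step 11: ref 1 -> HIT, frames=[1,2,5,3] (faults so far: 5)
  step 12: ref 2 -> HIT, frames=[1,2,5,3] (faults so far: 5)
  step 13: ref 5 -> HIT, frames=[1,2,5,3] (faults so far: 5)
  step 14: ref 3 -> HIT, frames=[1,2,5,3] (faults so far: 5)
  FIFO total faults: 5
--- LRU ---
  step 0: ref 4 -> FAULT, frames=[4,-,-,-] (faults so far: 1)
  step 1: ref 2 -> FAULT, frames=[4,2,-,-] (faults so far: 2)
  step 2: ref 2 -> HIT, frames=[4,2,-,-] (faults so far: 2)
  step 3: ref 2 -> HIT, frames=[4,2,-,-] (faults so far: 2)
  step 4: ref 5 -> FAULT, frames=[4,2,5,-] (faults so far: 3)
  step 5: ref 4 -> HIT, frames=[4,2,5,-] (faults so far: 3)
  step 6: ref 2 -> HIT, frames=[4,2,5,-] (faults so far: 3)
  step 7: ref 3 -> FAULT, frames=[4,2,5,3] (faults so far: 4)
  step 8: ref 1 -> FAULT, evict 5, frames=[4,2,1,3] (faults so far: 5)
  step 9: ref 5 -> FAULT, evict 4, frames=[5,2,1,3] (faults so far: 6)
  step 10: ref 2 -> HIT, frames=[5,2,1,3] (faults so far: 6)
  step 11: ref 1 -> HIT, frames=[5,2,1,3] (faults so far: 6)
  step 12: ref 2 -> HIT, frames=[5,2,1,3] (faults so far: 6)
  step 13: ref 5 -> HIT, frames=[5,2,1,3] (faults so far: 6)
  step 14: ref 3 -> HIT, frames=[5,2,1,3] (faults so far: 6)
  LRU total faults: 6
--- Optimal ---
  step 0: ref 4 -> FAULT, frames=[4,-,-,-] (faults so far: 1)
  step 1: ref 2 -> FAULT, frames=[4,2,-,-] (faults so far: 2)
  step 2: ref 2 -> HIT, frames=[4,2,-,-] (faults so far: 2)
  step 3: ref 2 -> HIT, frames=[4,2,-,-] (faults so far: 2)
  step 4: ref 5 -> FAULT, frames=[4,2,5,-] (faults so far: 3)
  step 5: ref 4 -> HIT, frames=[4,2,5,-] (faults so far: 3)
  step 6: ref 2 -> HIT, frames=[4,2,5,-] (faults so far: 3)
  step 7: ref 3 -> FAULT, frames=[4,2,5,3] (faults so far: 4)
  step 8: ref 1 -> FAULT, evict 4, frames=[1,2,5,3] (faults so far: 5)
  step 9: ref 5 -> HIT, frames=[1,2,5,3] (faults so far: 5)
  step 10: ref 2 -> HIT, frames=[1,2,5,3] (faults so far: 5)
  step 11: ref 1 -> HIT, frames=[1,2,5,3] (faults so far: 5)
  step 12: ref 2 -> HIT, frames=[1,2,5,3] (faults so far: 5)
  step 13: ref 5 -> HIT, frames=[1,2,5,3] (faults so far: 5)
  step 14: ref 3 -> HIT, frames=[1,2,5,3] (faults so far: 5)
  Optimal total faults: 5

Answer: 5 6 5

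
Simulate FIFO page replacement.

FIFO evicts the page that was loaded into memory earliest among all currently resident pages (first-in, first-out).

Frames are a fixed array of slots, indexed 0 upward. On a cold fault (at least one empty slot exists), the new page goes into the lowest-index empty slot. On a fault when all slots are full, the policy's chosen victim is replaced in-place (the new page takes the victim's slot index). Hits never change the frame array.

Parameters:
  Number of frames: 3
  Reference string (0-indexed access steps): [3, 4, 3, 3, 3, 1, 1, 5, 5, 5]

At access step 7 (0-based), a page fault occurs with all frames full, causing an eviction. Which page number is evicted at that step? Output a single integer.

Step 0: ref 3 -> FAULT, frames=[3,-,-]
Step 1: ref 4 -> FAULT, frames=[3,4,-]
Step 2: ref 3 -> HIT, frames=[3,4,-]
Step 3: ref 3 -> HIT, frames=[3,4,-]
Step 4: ref 3 -> HIT, frames=[3,4,-]
Step 5: ref 1 -> FAULT, frames=[3,4,1]
Step 6: ref 1 -> HIT, frames=[3,4,1]
Step 7: ref 5 -> FAULT, evict 3, frames=[5,4,1]
At step 7: evicted page 3

Answer: 3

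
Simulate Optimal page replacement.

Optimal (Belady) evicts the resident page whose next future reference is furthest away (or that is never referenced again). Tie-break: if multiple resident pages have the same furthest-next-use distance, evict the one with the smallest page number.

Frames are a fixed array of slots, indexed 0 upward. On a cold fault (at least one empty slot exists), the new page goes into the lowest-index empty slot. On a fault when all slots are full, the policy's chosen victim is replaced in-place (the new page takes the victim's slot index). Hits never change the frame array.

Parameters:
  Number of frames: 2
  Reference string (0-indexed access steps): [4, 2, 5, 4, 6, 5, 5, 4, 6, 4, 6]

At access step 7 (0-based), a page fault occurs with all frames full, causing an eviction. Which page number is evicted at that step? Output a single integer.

Answer: 5

Derivation:
Step 0: ref 4 -> FAULT, frames=[4,-]
Step 1: ref 2 -> FAULT, frames=[4,2]
Step 2: ref 5 -> FAULT, evict 2, frames=[4,5]
Step 3: ref 4 -> HIT, frames=[4,5]
Step 4: ref 6 -> FAULT, evict 4, frames=[6,5]
Step 5: ref 5 -> HIT, frames=[6,5]
Step 6: ref 5 -> HIT, frames=[6,5]
Step 7: ref 4 -> FAULT, evict 5, frames=[6,4]
At step 7: evicted page 5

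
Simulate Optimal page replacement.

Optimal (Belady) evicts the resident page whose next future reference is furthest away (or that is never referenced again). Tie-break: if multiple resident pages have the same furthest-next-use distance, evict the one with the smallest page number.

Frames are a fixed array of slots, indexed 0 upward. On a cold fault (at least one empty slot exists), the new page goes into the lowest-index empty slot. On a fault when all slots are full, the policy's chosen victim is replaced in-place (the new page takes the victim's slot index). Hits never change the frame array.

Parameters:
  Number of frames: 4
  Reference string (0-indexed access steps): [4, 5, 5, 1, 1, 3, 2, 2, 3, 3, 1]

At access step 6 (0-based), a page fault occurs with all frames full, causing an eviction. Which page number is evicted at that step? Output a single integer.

Step 0: ref 4 -> FAULT, frames=[4,-,-,-]
Step 1: ref 5 -> FAULT, frames=[4,5,-,-]
Step 2: ref 5 -> HIT, frames=[4,5,-,-]
Step 3: ref 1 -> FAULT, frames=[4,5,1,-]
Step 4: ref 1 -> HIT, frames=[4,5,1,-]
Step 5: ref 3 -> FAULT, frames=[4,5,1,3]
Step 6: ref 2 -> FAULT, evict 4, frames=[2,5,1,3]
At step 6: evicted page 4

Answer: 4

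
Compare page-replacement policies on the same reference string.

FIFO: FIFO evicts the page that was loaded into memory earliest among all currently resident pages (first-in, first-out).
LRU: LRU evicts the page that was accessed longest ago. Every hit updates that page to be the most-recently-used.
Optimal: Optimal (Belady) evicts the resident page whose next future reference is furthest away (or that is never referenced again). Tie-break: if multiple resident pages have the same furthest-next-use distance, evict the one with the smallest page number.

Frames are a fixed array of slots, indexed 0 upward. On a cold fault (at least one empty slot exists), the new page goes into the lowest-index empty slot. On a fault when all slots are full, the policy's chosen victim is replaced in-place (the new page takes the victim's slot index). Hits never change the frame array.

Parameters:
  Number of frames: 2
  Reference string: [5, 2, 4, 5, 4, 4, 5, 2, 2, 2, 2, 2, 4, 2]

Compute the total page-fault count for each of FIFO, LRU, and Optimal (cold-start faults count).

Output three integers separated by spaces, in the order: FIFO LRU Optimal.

--- FIFO ---
  step 0: ref 5 -> FAULT, frames=[5,-] (faults so far: 1)
  step 1: ref 2 -> FAULT, frames=[5,2] (faults so far: 2)
  step 2: ref 4 -> FAULT, evict 5, frames=[4,2] (faults so far: 3)
  step 3: ref 5 -> FAULT, evict 2, frames=[4,5] (faults so far: 4)
  step 4: ref 4 -> HIT, frames=[4,5] (faults so far: 4)
  step 5: ref 4 -> HIT, frames=[4,5] (faults so far: 4)
  step 6: ref 5 -> HIT, frames=[4,5] (faults so far: 4)
  step 7: ref 2 -> FAULT, evict 4, frames=[2,5] (faults so far: 5)
  step 8: ref 2 -> HIT, frames=[2,5] (faults so far: 5)
  step 9: ref 2 -> HIT, frames=[2,5] (faults so far: 5)
  step 10: ref 2 -> HIT, frames=[2,5] (faults so far: 5)
  step 11: ref 2 -> HIT, frames=[2,5] (faults so far: 5)
  step 12: ref 4 -> FAULT, evict 5, frames=[2,4] (faults so far: 6)
  step 13: ref 2 -> HIT, frames=[2,4] (faults so far: 6)
  FIFO total faults: 6
--- LRU ---
  step 0: ref 5 -> FAULT, frames=[5,-] (faults so far: 1)
  step 1: ref 2 -> FAULT, frames=[5,2] (faults so far: 2)
  step 2: ref 4 -> FAULT, evict 5, frames=[4,2] (faults so far: 3)
  step 3: ref 5 -> FAULT, evict 2, frames=[4,5] (faults so far: 4)
  step 4: ref 4 -> HIT, frames=[4,5] (faults so far: 4)
  step 5: ref 4 -> HIT, frames=[4,5] (faults so far: 4)
  step 6: ref 5 -> HIT, frames=[4,5] (faults so far: 4)
  step 7: ref 2 -> FAULT, evict 4, frames=[2,5] (faults so far: 5)
  step 8: ref 2 -> HIT, frames=[2,5] (faults so far: 5)
  step 9: ref 2 -> HIT, frames=[2,5] (faults so far: 5)
  step 10: ref 2 -> HIT, frames=[2,5] (faults so far: 5)
  step 11: ref 2 -> HIT, frames=[2,5] (faults so far: 5)
  step 12: ref 4 -> FAULT, evict 5, frames=[2,4] (faults so far: 6)
  step 13: ref 2 -> HIT, frames=[2,4] (faults so far: 6)
  LRU total faults: 6
--- Optimal ---
  step 0: ref 5 -> FAULT, frames=[5,-] (faults so far: 1)
  step 1: ref 2 -> FAULT, frames=[5,2] (faults so far: 2)
  step 2: ref 4 -> FAULT, evict 2, frames=[5,4] (faults so far: 3)
  step 3: ref 5 -> HIT, frames=[5,4] (faults so far: 3)
  step 4: ref 4 -> HIT, frames=[5,4] (faults so far: 3)
  step 5: ref 4 -> HIT, frames=[5,4] (faults so far: 3)
  step 6: ref 5 -> HIT, frames=[5,4] (faults so far: 3)
  step 7: ref 2 -> FAULT, evict 5, frames=[2,4] (faults so far: 4)
  step 8: ref 2 -> HIT, frames=[2,4] (faults so far: 4)
  step 9: ref 2 -> HIT, frames=[2,4] (faults so far: 4)
  step 10: ref 2 -> HIT, frames=[2,4] (faults so far: 4)
  step 11: ref 2 -> HIT, frames=[2,4] (faults so far: 4)
  step 12: ref 4 -> HIT, frames=[2,4] (faults so far: 4)
  step 13: ref 2 -> HIT, frames=[2,4] (faults so far: 4)
  Optimal total faults: 4

Answer: 6 6 4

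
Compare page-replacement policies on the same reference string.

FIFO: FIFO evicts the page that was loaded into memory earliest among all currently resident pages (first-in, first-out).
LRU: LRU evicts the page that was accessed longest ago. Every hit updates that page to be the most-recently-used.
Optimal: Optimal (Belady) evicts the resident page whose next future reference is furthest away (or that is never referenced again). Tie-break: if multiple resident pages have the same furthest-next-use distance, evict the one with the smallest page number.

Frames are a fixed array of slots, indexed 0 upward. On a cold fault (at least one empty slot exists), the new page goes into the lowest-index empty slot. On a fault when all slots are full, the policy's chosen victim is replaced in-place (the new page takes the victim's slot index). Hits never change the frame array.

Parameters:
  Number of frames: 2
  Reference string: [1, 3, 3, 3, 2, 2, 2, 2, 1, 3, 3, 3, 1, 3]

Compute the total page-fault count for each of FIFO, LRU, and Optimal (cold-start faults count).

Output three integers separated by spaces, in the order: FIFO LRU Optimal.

Answer: 5 5 4

Derivation:
--- FIFO ---
  step 0: ref 1 -> FAULT, frames=[1,-] (faults so far: 1)
  step 1: ref 3 -> FAULT, frames=[1,3] (faults so far: 2)
  step 2: ref 3 -> HIT, frames=[1,3] (faults so far: 2)
  step 3: ref 3 -> HIT, frames=[1,3] (faults so far: 2)
  step 4: ref 2 -> FAULT, evict 1, frames=[2,3] (faults so far: 3)
  step 5: ref 2 -> HIT, frames=[2,3] (faults so far: 3)
  step 6: ref 2 -> HIT, frames=[2,3] (faults so far: 3)
  step 7: ref 2 -> HIT, frames=[2,3] (faults so far: 3)
  step 8: ref 1 -> FAULT, evict 3, frames=[2,1] (faults so far: 4)
  step 9: ref 3 -> FAULT, evict 2, frames=[3,1] (faults so far: 5)
  step 10: ref 3 -> HIT, frames=[3,1] (faults so far: 5)
  step 11: ref 3 -> HIT, frames=[3,1] (faults so far: 5)
  step 12: ref 1 -> HIT, frames=[3,1] (faults so far: 5)
  step 13: ref 3 -> HIT, frames=[3,1] (faults so far: 5)
  FIFO total faults: 5
--- LRU ---
  step 0: ref 1 -> FAULT, frames=[1,-] (faults so far: 1)
  step 1: ref 3 -> FAULT, frames=[1,3] (faults so far: 2)
  step 2: ref 3 -> HIT, frames=[1,3] (faults so far: 2)
  step 3: ref 3 -> HIT, frames=[1,3] (faults so far: 2)
  step 4: ref 2 -> FAULT, evict 1, frames=[2,3] (faults so far: 3)
  step 5: ref 2 -> HIT, frames=[2,3] (faults so far: 3)
  step 6: ref 2 -> HIT, frames=[2,3] (faults so far: 3)
  step 7: ref 2 -> HIT, frames=[2,3] (faults so far: 3)
  step 8: ref 1 -> FAULT, evict 3, frames=[2,1] (faults so far: 4)
  step 9: ref 3 -> FAULT, evict 2, frames=[3,1] (faults so far: 5)
  step 10: ref 3 -> HIT, frames=[3,1] (faults so far: 5)
  step 11: ref 3 -> HIT, frames=[3,1] (faults so far: 5)
  step 12: ref 1 -> HIT, frames=[3,1] (faults so far: 5)
  step 13: ref 3 -> HIT, frames=[3,1] (faults so far: 5)
  LRU total faults: 5
--- Optimal ---
  step 0: ref 1 -> FAULT, frames=[1,-] (faults so far: 1)
  step 1: ref 3 -> FAULT, frames=[1,3] (faults so far: 2)
  step 2: ref 3 -> HIT, frames=[1,3] (faults so far: 2)
  step 3: ref 3 -> HIT, frames=[1,3] (faults so far: 2)
  step 4: ref 2 -> FAULT, evict 3, frames=[1,2] (faults so far: 3)
  step 5: ref 2 -> HIT, frames=[1,2] (faults so far: 3)
  step 6: ref 2 -> HIT, frames=[1,2] (faults so far: 3)
  step 7: ref 2 -> HIT, frames=[1,2] (faults so far: 3)
  step 8: ref 1 -> HIT, frames=[1,2] (faults so far: 3)
  step 9: ref 3 -> FAULT, evict 2, frames=[1,3] (faults so far: 4)
  step 10: ref 3 -> HIT, frames=[1,3] (faults so far: 4)
  step 11: ref 3 -> HIT, frames=[1,3] (faults so far: 4)
  step 12: ref 1 -> HIT, frames=[1,3] (faults so far: 4)
  step 13: ref 3 -> HIT, frames=[1,3] (faults so far: 4)
  Optimal total faults: 4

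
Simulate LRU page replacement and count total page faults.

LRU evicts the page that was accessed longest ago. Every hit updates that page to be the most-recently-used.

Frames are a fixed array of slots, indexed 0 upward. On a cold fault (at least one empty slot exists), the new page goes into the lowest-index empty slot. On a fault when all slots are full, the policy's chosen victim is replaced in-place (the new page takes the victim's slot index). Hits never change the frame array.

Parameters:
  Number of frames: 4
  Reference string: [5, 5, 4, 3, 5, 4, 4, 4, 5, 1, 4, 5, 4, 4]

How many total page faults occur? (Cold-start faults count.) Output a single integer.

Step 0: ref 5 → FAULT, frames=[5,-,-,-]
Step 1: ref 5 → HIT, frames=[5,-,-,-]
Step 2: ref 4 → FAULT, frames=[5,4,-,-]
Step 3: ref 3 → FAULT, frames=[5,4,3,-]
Step 4: ref 5 → HIT, frames=[5,4,3,-]
Step 5: ref 4 → HIT, frames=[5,4,3,-]
Step 6: ref 4 → HIT, frames=[5,4,3,-]
Step 7: ref 4 → HIT, frames=[5,4,3,-]
Step 8: ref 5 → HIT, frames=[5,4,3,-]
Step 9: ref 1 → FAULT, frames=[5,4,3,1]
Step 10: ref 4 → HIT, frames=[5,4,3,1]
Step 11: ref 5 → HIT, frames=[5,4,3,1]
Step 12: ref 4 → HIT, frames=[5,4,3,1]
Step 13: ref 4 → HIT, frames=[5,4,3,1]
Total faults: 4

Answer: 4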